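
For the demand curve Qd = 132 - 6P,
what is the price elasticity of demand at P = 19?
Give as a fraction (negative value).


dQ/dP = -6
At P = 19: Q = 132 - 6*19 = 18
E = (dQ/dP)(P/Q) = (-6)(19/18) = -19/3

-19/3


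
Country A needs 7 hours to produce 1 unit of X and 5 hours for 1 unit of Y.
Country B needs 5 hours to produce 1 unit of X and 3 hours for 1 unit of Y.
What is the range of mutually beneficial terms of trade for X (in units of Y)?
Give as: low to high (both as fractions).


Opportunity cost of X for Country A = hours_X / hours_Y = 7/5 = 7/5 units of Y
Opportunity cost of X for Country B = hours_X / hours_Y = 5/3 = 5/3 units of Y
Terms of trade must be between the two opportunity costs.
Range: 7/5 to 5/3

7/5 to 5/3


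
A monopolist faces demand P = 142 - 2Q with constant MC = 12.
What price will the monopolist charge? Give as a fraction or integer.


MR = 142 - 4Q
Set MR = MC: 142 - 4Q = 12
Q* = 65/2
Substitute into demand:
P* = 142 - 2*65/2 = 77

77


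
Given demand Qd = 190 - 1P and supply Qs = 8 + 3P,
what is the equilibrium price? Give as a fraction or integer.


At equilibrium, Qd = Qs.
190 - 1P = 8 + 3P
190 - 8 = 1P + 3P
182 = 4P
P* = 182/4 = 91/2

91/2


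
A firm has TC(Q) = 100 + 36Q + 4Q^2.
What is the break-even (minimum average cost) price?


AC(Q) = 100/Q + 36 + 4Q
To minimize: dAC/dQ = -100/Q^2 + 4 = 0
Q^2 = 100/4 = 25
Q* = 5
Min AC = 100/5 + 36 + 4*5
Min AC = 20 + 36 + 20 = 76

76


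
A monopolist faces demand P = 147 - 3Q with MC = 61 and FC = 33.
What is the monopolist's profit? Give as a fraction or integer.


MR = MC: 147 - 6Q = 61
Q* = 43/3
P* = 147 - 3*43/3 = 104
Profit = (P* - MC)*Q* - FC
= (104 - 61)*43/3 - 33
= 43*43/3 - 33
= 1849/3 - 33 = 1750/3

1750/3


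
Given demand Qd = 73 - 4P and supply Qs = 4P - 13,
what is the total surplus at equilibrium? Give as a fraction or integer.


Find equilibrium: 73 - 4P = 4P - 13
73 + 13 = 8P
P* = 86/8 = 43/4
Q* = 4*43/4 - 13 = 30
Inverse demand: P = 73/4 - Q/4, so P_max = 73/4
Inverse supply: P = 13/4 + Q/4, so P_min = 13/4
CS = (1/2) * 30 * (73/4 - 43/4) = 225/2
PS = (1/2) * 30 * (43/4 - 13/4) = 225/2
TS = CS + PS = 225/2 + 225/2 = 225

225


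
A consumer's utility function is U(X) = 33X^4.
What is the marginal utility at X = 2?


MU = dU/dX = 33*4*X^(4-1)
MU = 132*X^3
At X = 2:
MU = 132 * 2^3
MU = 132 * 8 = 1056

1056


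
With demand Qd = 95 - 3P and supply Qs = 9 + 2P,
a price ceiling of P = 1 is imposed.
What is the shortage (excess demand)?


At P = 1:
Qd = 95 - 3*1 = 92
Qs = 9 + 2*1 = 11
Shortage = Qd - Qs = 92 - 11 = 81

81


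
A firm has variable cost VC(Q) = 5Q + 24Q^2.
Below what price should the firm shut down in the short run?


AVC(Q) = VC(Q)/Q = 5 + 24Q
AVC is increasing in Q, so minimum AVC is at Q -> 0+.
Min AVC = 5
The firm should shut down if P < 5.

5


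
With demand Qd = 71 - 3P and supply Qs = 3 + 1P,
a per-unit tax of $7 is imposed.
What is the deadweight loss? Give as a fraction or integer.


Pre-tax equilibrium quantity: Q* = 20
Post-tax equilibrium quantity: Q_tax = 59/4
Reduction in quantity: Q* - Q_tax = 21/4
DWL = (1/2) * tax * (Q* - Q_tax)
DWL = (1/2) * 7 * 21/4 = 147/8

147/8


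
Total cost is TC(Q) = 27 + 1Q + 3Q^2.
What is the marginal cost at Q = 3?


MC = dTC/dQ = 1 + 2*3*Q
At Q = 3:
MC = 1 + 6*3
MC = 1 + 18 = 19

19


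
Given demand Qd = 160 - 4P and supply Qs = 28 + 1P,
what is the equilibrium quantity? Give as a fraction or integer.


First find equilibrium price:
160 - 4P = 28 + 1P
P* = 132/5 = 132/5
Then substitute into demand:
Q* = 160 - 4 * 132/5 = 272/5

272/5


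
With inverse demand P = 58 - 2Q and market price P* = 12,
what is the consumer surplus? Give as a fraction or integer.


Maximum willingness to pay (at Q=0): P_max = 58
Quantity demanded at P* = 12:
Q* = (58 - 12)/2 = 23
CS = (1/2) * Q* * (P_max - P*)
CS = (1/2) * 23 * (58 - 12)
CS = (1/2) * 23 * 46 = 529

529


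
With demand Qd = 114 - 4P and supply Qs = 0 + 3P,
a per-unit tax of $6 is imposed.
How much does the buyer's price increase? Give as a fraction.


With a per-unit tax, the buyer's price increase depends on relative slopes.
Supply slope: d = 3, Demand slope: b = 4
Buyer's price increase = d * tax / (b + d)
= 3 * 6 / (4 + 3)
= 18 / 7 = 18/7

18/7


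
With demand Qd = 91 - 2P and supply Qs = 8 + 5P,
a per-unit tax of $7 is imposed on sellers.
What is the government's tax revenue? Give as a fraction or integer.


With tax on sellers, new supply: Qs' = 8 + 5(P - 7)
= 5P - 27
New equilibrium quantity:
Q_new = 401/7
Tax revenue = tax * Q_new = 7 * 401/7 = 401

401


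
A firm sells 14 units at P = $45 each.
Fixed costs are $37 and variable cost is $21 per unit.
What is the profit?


Total Revenue = P * Q = 45 * 14 = $630
Total Cost = FC + VC*Q = 37 + 21*14 = $331
Profit = TR - TC = 630 - 331 = $299

$299


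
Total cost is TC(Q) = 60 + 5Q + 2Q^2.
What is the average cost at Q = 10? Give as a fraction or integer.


TC(10) = 60 + 5*10 + 2*10^2
TC(10) = 60 + 50 + 200 = 310
AC = TC/Q = 310/10 = 31

31


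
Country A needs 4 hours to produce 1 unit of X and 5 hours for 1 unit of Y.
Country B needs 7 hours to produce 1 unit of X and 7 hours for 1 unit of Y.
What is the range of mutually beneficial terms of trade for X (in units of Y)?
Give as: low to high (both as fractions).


Opportunity cost of X for Country A = hours_X / hours_Y = 4/5 = 4/5 units of Y
Opportunity cost of X for Country B = hours_X / hours_Y = 7/7 = 1 units of Y
Terms of trade must be between the two opportunity costs.
Range: 4/5 to 1

4/5 to 1


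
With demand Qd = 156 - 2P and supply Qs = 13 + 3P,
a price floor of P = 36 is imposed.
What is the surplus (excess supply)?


At P = 36:
Qd = 156 - 2*36 = 84
Qs = 13 + 3*36 = 121
Surplus = Qs - Qd = 121 - 84 = 37

37


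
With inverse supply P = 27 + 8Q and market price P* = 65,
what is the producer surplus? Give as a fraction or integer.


Minimum supply price (at Q=0): P_min = 27
Quantity supplied at P* = 65:
Q* = (65 - 27)/8 = 19/4
PS = (1/2) * Q* * (P* - P_min)
PS = (1/2) * 19/4 * (65 - 27)
PS = (1/2) * 19/4 * 38 = 361/4

361/4


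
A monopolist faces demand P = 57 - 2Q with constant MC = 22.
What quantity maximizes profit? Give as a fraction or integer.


TR = P*Q = (57 - 2Q)Q = 57Q - 2Q^2
MR = dTR/dQ = 57 - 4Q
Set MR = MC:
57 - 4Q = 22
35 = 4Q
Q* = 35/4 = 35/4

35/4


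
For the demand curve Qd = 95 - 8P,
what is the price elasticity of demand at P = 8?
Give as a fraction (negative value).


dQ/dP = -8
At P = 8: Q = 95 - 8*8 = 31
E = (dQ/dP)(P/Q) = (-8)(8/31) = -64/31

-64/31


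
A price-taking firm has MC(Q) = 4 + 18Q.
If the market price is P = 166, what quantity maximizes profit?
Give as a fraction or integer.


In perfect competition, profit is maximized where P = MC.
166 = 4 + 18Q
162 = 18Q
Q* = 162/18 = 9

9


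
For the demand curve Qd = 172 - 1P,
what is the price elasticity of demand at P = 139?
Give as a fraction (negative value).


dQ/dP = -1
At P = 139: Q = 172 - 1*139 = 33
E = (dQ/dP)(P/Q) = (-1)(139/33) = -139/33

-139/33


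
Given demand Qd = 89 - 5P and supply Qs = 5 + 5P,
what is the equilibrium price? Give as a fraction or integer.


At equilibrium, Qd = Qs.
89 - 5P = 5 + 5P
89 - 5 = 5P + 5P
84 = 10P
P* = 84/10 = 42/5

42/5


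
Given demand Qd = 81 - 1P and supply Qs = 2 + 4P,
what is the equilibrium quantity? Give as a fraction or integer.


First find equilibrium price:
81 - 1P = 2 + 4P
P* = 79/5 = 79/5
Then substitute into demand:
Q* = 81 - 1 * 79/5 = 326/5

326/5


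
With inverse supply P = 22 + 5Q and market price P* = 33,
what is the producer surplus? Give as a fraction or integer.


Minimum supply price (at Q=0): P_min = 22
Quantity supplied at P* = 33:
Q* = (33 - 22)/5 = 11/5
PS = (1/2) * Q* * (P* - P_min)
PS = (1/2) * 11/5 * (33 - 22)
PS = (1/2) * 11/5 * 11 = 121/10

121/10


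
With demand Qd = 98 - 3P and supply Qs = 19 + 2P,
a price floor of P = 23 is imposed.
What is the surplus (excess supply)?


At P = 23:
Qd = 98 - 3*23 = 29
Qs = 19 + 2*23 = 65
Surplus = Qs - Qd = 65 - 29 = 36

36


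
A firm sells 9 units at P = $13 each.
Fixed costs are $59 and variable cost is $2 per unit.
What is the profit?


Total Revenue = P * Q = 13 * 9 = $117
Total Cost = FC + VC*Q = 59 + 2*9 = $77
Profit = TR - TC = 117 - 77 = $40

$40


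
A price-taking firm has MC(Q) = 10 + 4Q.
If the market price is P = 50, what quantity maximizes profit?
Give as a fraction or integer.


In perfect competition, profit is maximized where P = MC.
50 = 10 + 4Q
40 = 4Q
Q* = 40/4 = 10

10


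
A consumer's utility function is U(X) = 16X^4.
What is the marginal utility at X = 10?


MU = dU/dX = 16*4*X^(4-1)
MU = 64*X^3
At X = 10:
MU = 64 * 10^3
MU = 64 * 1000 = 64000

64000


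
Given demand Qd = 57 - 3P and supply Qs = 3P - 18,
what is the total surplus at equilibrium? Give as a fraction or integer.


Find equilibrium: 57 - 3P = 3P - 18
57 + 18 = 6P
P* = 75/6 = 25/2
Q* = 3*25/2 - 18 = 39/2
Inverse demand: P = 19 - Q/3, so P_max = 19
Inverse supply: P = 6 + Q/3, so P_min = 6
CS = (1/2) * 39/2 * (19 - 25/2) = 507/8
PS = (1/2) * 39/2 * (25/2 - 6) = 507/8
TS = CS + PS = 507/8 + 507/8 = 507/4

507/4


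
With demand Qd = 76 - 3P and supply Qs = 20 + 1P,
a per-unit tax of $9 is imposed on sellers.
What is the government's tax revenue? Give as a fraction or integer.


With tax on sellers, new supply: Qs' = 20 + 1(P - 9)
= 11 + 1P
New equilibrium quantity:
Q_new = 109/4
Tax revenue = tax * Q_new = 9 * 109/4 = 981/4

981/4


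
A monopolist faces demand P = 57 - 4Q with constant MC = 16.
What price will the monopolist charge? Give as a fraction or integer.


MR = 57 - 8Q
Set MR = MC: 57 - 8Q = 16
Q* = 41/8
Substitute into demand:
P* = 57 - 4*41/8 = 73/2

73/2


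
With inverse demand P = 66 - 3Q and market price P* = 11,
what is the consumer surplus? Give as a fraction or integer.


Maximum willingness to pay (at Q=0): P_max = 66
Quantity demanded at P* = 11:
Q* = (66 - 11)/3 = 55/3
CS = (1/2) * Q* * (P_max - P*)
CS = (1/2) * 55/3 * (66 - 11)
CS = (1/2) * 55/3 * 55 = 3025/6

3025/6


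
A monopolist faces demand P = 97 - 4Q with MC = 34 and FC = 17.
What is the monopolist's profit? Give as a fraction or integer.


MR = MC: 97 - 8Q = 34
Q* = 63/8
P* = 97 - 4*63/8 = 131/2
Profit = (P* - MC)*Q* - FC
= (131/2 - 34)*63/8 - 17
= 63/2*63/8 - 17
= 3969/16 - 17 = 3697/16

3697/16


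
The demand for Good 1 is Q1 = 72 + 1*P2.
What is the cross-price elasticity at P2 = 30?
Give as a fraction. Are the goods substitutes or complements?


dQ1/dP2 = 1
At P2 = 30: Q1 = 72 + 1*30 = 102
Exy = (dQ1/dP2)(P2/Q1) = 1 * 30 / 102 = 5/17
Since Exy > 0, the goods are substitutes.

5/17 (substitutes)


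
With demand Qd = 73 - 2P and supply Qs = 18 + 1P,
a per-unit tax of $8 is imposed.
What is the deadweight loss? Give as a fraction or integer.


Pre-tax equilibrium quantity: Q* = 109/3
Post-tax equilibrium quantity: Q_tax = 31
Reduction in quantity: Q* - Q_tax = 16/3
DWL = (1/2) * tax * (Q* - Q_tax)
DWL = (1/2) * 8 * 16/3 = 64/3

64/3


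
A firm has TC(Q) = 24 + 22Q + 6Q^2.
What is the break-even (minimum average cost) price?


AC(Q) = 24/Q + 22 + 6Q
To minimize: dAC/dQ = -24/Q^2 + 6 = 0
Q^2 = 24/6 = 4
Q* = 2
Min AC = 24/2 + 22 + 6*2
Min AC = 12 + 22 + 12 = 46

46


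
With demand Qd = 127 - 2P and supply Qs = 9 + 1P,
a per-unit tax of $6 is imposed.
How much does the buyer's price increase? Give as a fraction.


With a per-unit tax, the buyer's price increase depends on relative slopes.
Supply slope: d = 1, Demand slope: b = 2
Buyer's price increase = d * tax / (b + d)
= 1 * 6 / (2 + 1)
= 6 / 3 = 2

2


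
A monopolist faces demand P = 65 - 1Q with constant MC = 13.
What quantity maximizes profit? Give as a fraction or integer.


TR = P*Q = (65 - 1Q)Q = 65Q - 1Q^2
MR = dTR/dQ = 65 - 2Q
Set MR = MC:
65 - 2Q = 13
52 = 2Q
Q* = 52/2 = 26

26


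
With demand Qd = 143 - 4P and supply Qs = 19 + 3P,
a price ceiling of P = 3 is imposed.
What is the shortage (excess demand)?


At P = 3:
Qd = 143 - 4*3 = 131
Qs = 19 + 3*3 = 28
Shortage = Qd - Qs = 131 - 28 = 103

103


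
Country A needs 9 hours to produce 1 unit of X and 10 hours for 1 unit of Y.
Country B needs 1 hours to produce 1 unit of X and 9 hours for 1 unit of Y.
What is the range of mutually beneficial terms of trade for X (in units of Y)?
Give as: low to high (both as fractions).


Opportunity cost of X for Country A = hours_X / hours_Y = 9/10 = 9/10 units of Y
Opportunity cost of X for Country B = hours_X / hours_Y = 1/9 = 1/9 units of Y
Terms of trade must be between the two opportunity costs.
Range: 1/9 to 9/10

1/9 to 9/10


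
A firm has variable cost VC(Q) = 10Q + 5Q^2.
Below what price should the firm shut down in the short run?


AVC(Q) = VC(Q)/Q = 10 + 5Q
AVC is increasing in Q, so minimum AVC is at Q -> 0+.
Min AVC = 10
The firm should shut down if P < 10.

10


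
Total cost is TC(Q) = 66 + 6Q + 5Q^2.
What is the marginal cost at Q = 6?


MC = dTC/dQ = 6 + 2*5*Q
At Q = 6:
MC = 6 + 10*6
MC = 6 + 60 = 66

66


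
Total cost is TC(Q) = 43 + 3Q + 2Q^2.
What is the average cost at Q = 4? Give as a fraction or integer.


TC(4) = 43 + 3*4 + 2*4^2
TC(4) = 43 + 12 + 32 = 87
AC = TC/Q = 87/4 = 87/4

87/4


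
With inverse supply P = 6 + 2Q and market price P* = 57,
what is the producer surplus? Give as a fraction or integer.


Minimum supply price (at Q=0): P_min = 6
Quantity supplied at P* = 57:
Q* = (57 - 6)/2 = 51/2
PS = (1/2) * Q* * (P* - P_min)
PS = (1/2) * 51/2 * (57 - 6)
PS = (1/2) * 51/2 * 51 = 2601/4

2601/4


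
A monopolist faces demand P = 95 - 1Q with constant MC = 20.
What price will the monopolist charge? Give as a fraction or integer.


MR = 95 - 2Q
Set MR = MC: 95 - 2Q = 20
Q* = 75/2
Substitute into demand:
P* = 95 - 1*75/2 = 115/2

115/2


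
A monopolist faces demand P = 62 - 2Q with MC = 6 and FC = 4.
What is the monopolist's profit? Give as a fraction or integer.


MR = MC: 62 - 4Q = 6
Q* = 14
P* = 62 - 2*14 = 34
Profit = (P* - MC)*Q* - FC
= (34 - 6)*14 - 4
= 28*14 - 4
= 392 - 4 = 388

388


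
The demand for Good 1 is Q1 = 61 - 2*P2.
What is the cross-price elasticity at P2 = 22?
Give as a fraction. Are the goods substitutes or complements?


dQ1/dP2 = -2
At P2 = 22: Q1 = 61 - 2*22 = 17
Exy = (dQ1/dP2)(P2/Q1) = -2 * 22 / 17 = -44/17
Since Exy < 0, the goods are complements.

-44/17 (complements)


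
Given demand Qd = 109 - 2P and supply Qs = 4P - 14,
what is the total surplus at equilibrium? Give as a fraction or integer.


Find equilibrium: 109 - 2P = 4P - 14
109 + 14 = 6P
P* = 123/6 = 41/2
Q* = 4*41/2 - 14 = 68
Inverse demand: P = 109/2 - Q/2, so P_max = 109/2
Inverse supply: P = 7/2 + Q/4, so P_min = 7/2
CS = (1/2) * 68 * (109/2 - 41/2) = 1156
PS = (1/2) * 68 * (41/2 - 7/2) = 578
TS = CS + PS = 1156 + 578 = 1734

1734


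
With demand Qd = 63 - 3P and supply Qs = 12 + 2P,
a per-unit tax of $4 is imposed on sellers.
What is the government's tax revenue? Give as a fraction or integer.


With tax on sellers, new supply: Qs' = 12 + 2(P - 4)
= 4 + 2P
New equilibrium quantity:
Q_new = 138/5
Tax revenue = tax * Q_new = 4 * 138/5 = 552/5

552/5


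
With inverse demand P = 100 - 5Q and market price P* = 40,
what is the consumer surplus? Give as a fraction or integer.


Maximum willingness to pay (at Q=0): P_max = 100
Quantity demanded at P* = 40:
Q* = (100 - 40)/5 = 12
CS = (1/2) * Q* * (P_max - P*)
CS = (1/2) * 12 * (100 - 40)
CS = (1/2) * 12 * 60 = 360

360


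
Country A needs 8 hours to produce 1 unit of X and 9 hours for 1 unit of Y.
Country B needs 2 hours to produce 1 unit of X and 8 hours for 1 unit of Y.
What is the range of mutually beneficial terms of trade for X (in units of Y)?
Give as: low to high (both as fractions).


Opportunity cost of X for Country A = hours_X / hours_Y = 8/9 = 8/9 units of Y
Opportunity cost of X for Country B = hours_X / hours_Y = 2/8 = 1/4 units of Y
Terms of trade must be between the two opportunity costs.
Range: 1/4 to 8/9

1/4 to 8/9


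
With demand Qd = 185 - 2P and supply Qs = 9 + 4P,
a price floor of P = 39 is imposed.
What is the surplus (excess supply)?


At P = 39:
Qd = 185 - 2*39 = 107
Qs = 9 + 4*39 = 165
Surplus = Qs - Qd = 165 - 107 = 58

58


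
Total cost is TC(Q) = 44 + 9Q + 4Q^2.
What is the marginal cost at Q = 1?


MC = dTC/dQ = 9 + 2*4*Q
At Q = 1:
MC = 9 + 8*1
MC = 9 + 8 = 17

17


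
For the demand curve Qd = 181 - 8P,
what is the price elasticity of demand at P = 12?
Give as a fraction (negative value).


dQ/dP = -8
At P = 12: Q = 181 - 8*12 = 85
E = (dQ/dP)(P/Q) = (-8)(12/85) = -96/85

-96/85


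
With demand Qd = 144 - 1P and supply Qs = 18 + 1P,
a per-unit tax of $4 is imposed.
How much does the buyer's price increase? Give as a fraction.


With a per-unit tax, the buyer's price increase depends on relative slopes.
Supply slope: d = 1, Demand slope: b = 1
Buyer's price increase = d * tax / (b + d)
= 1 * 4 / (1 + 1)
= 4 / 2 = 2

2


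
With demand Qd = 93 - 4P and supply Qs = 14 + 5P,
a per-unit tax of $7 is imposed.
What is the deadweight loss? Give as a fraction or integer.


Pre-tax equilibrium quantity: Q* = 521/9
Post-tax equilibrium quantity: Q_tax = 127/3
Reduction in quantity: Q* - Q_tax = 140/9
DWL = (1/2) * tax * (Q* - Q_tax)
DWL = (1/2) * 7 * 140/9 = 490/9

490/9


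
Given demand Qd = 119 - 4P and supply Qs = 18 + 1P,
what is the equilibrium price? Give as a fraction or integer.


At equilibrium, Qd = Qs.
119 - 4P = 18 + 1P
119 - 18 = 4P + 1P
101 = 5P
P* = 101/5 = 101/5

101/5


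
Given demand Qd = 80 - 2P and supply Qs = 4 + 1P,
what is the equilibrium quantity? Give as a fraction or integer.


First find equilibrium price:
80 - 2P = 4 + 1P
P* = 76/3 = 76/3
Then substitute into demand:
Q* = 80 - 2 * 76/3 = 88/3

88/3


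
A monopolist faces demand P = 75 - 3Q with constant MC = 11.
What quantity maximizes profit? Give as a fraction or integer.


TR = P*Q = (75 - 3Q)Q = 75Q - 3Q^2
MR = dTR/dQ = 75 - 6Q
Set MR = MC:
75 - 6Q = 11
64 = 6Q
Q* = 64/6 = 32/3

32/3


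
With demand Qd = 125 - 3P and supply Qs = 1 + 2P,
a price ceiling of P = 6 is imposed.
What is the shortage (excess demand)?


At P = 6:
Qd = 125 - 3*6 = 107
Qs = 1 + 2*6 = 13
Shortage = Qd - Qs = 107 - 13 = 94

94


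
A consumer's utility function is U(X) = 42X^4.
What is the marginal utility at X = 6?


MU = dU/dX = 42*4*X^(4-1)
MU = 168*X^3
At X = 6:
MU = 168 * 6^3
MU = 168 * 216 = 36288

36288


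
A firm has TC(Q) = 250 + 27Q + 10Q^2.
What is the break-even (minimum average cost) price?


AC(Q) = 250/Q + 27 + 10Q
To minimize: dAC/dQ = -250/Q^2 + 10 = 0
Q^2 = 250/10 = 25
Q* = 5
Min AC = 250/5 + 27 + 10*5
Min AC = 50 + 27 + 50 = 127

127


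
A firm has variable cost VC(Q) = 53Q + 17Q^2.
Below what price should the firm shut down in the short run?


AVC(Q) = VC(Q)/Q = 53 + 17Q
AVC is increasing in Q, so minimum AVC is at Q -> 0+.
Min AVC = 53
The firm should shut down if P < 53.

53


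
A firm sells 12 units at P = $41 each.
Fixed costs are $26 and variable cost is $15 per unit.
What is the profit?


Total Revenue = P * Q = 41 * 12 = $492
Total Cost = FC + VC*Q = 26 + 15*12 = $206
Profit = TR - TC = 492 - 206 = $286

$286


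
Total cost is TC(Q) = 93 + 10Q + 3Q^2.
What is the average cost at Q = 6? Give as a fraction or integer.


TC(6) = 93 + 10*6 + 3*6^2
TC(6) = 93 + 60 + 108 = 261
AC = TC/Q = 261/6 = 87/2

87/2


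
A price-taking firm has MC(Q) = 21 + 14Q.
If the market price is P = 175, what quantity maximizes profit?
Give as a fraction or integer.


In perfect competition, profit is maximized where P = MC.
175 = 21 + 14Q
154 = 14Q
Q* = 154/14 = 11

11


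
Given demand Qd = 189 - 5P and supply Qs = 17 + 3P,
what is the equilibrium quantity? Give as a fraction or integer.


First find equilibrium price:
189 - 5P = 17 + 3P
P* = 172/8 = 43/2
Then substitute into demand:
Q* = 189 - 5 * 43/2 = 163/2

163/2


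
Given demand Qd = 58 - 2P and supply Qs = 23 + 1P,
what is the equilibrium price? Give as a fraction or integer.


At equilibrium, Qd = Qs.
58 - 2P = 23 + 1P
58 - 23 = 2P + 1P
35 = 3P
P* = 35/3 = 35/3

35/3


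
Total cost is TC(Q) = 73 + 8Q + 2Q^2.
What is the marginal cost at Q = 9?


MC = dTC/dQ = 8 + 2*2*Q
At Q = 9:
MC = 8 + 4*9
MC = 8 + 36 = 44

44


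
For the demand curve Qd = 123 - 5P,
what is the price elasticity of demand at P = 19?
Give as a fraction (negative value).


dQ/dP = -5
At P = 19: Q = 123 - 5*19 = 28
E = (dQ/dP)(P/Q) = (-5)(19/28) = -95/28

-95/28


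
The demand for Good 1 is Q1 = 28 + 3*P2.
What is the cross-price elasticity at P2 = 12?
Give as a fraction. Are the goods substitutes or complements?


dQ1/dP2 = 3
At P2 = 12: Q1 = 28 + 3*12 = 64
Exy = (dQ1/dP2)(P2/Q1) = 3 * 12 / 64 = 9/16
Since Exy > 0, the goods are substitutes.

9/16 (substitutes)


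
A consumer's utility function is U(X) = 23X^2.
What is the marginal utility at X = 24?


MU = dU/dX = 23*2*X^(2-1)
MU = 46*X^1
At X = 24:
MU = 46 * 24^1
MU = 46 * 24 = 1104

1104


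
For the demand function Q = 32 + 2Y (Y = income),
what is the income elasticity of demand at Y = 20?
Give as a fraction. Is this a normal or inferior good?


dQ/dY = 2
At Y = 20: Q = 32 + 2*20 = 72
Ey = (dQ/dY)(Y/Q) = 2 * 20 / 72 = 5/9
Since Ey > 0, this is a normal good.

5/9 (normal good)


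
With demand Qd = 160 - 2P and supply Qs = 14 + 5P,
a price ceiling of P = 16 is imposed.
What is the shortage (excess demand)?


At P = 16:
Qd = 160 - 2*16 = 128
Qs = 14 + 5*16 = 94
Shortage = Qd - Qs = 128 - 94 = 34

34


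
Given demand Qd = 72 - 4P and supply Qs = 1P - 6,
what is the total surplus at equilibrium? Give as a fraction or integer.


Find equilibrium: 72 - 4P = 1P - 6
72 + 6 = 5P
P* = 78/5 = 78/5
Q* = 1*78/5 - 6 = 48/5
Inverse demand: P = 18 - Q/4, so P_max = 18
Inverse supply: P = 6 + Q/1, so P_min = 6
CS = (1/2) * 48/5 * (18 - 78/5) = 288/25
PS = (1/2) * 48/5 * (78/5 - 6) = 1152/25
TS = CS + PS = 288/25 + 1152/25 = 288/5

288/5


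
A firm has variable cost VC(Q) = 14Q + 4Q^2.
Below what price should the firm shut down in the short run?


AVC(Q) = VC(Q)/Q = 14 + 4Q
AVC is increasing in Q, so minimum AVC is at Q -> 0+.
Min AVC = 14
The firm should shut down if P < 14.

14


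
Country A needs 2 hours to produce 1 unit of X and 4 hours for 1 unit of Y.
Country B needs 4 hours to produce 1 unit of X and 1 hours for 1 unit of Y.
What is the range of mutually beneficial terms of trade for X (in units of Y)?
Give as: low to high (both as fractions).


Opportunity cost of X for Country A = hours_X / hours_Y = 2/4 = 1/2 units of Y
Opportunity cost of X for Country B = hours_X / hours_Y = 4/1 = 4 units of Y
Terms of trade must be between the two opportunity costs.
Range: 1/2 to 4

1/2 to 4


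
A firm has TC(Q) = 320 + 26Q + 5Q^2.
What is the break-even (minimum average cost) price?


AC(Q) = 320/Q + 26 + 5Q
To minimize: dAC/dQ = -320/Q^2 + 5 = 0
Q^2 = 320/5 = 64
Q* = 8
Min AC = 320/8 + 26 + 5*8
Min AC = 40 + 26 + 40 = 106

106


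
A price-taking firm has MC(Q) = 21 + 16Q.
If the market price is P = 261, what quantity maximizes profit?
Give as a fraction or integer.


In perfect competition, profit is maximized where P = MC.
261 = 21 + 16Q
240 = 16Q
Q* = 240/16 = 15

15


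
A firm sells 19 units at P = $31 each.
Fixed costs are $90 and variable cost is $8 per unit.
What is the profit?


Total Revenue = P * Q = 31 * 19 = $589
Total Cost = FC + VC*Q = 90 + 8*19 = $242
Profit = TR - TC = 589 - 242 = $347

$347


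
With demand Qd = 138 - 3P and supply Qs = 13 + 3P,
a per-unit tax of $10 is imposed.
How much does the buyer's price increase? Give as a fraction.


With a per-unit tax, the buyer's price increase depends on relative slopes.
Supply slope: d = 3, Demand slope: b = 3
Buyer's price increase = d * tax / (b + d)
= 3 * 10 / (3 + 3)
= 30 / 6 = 5

5


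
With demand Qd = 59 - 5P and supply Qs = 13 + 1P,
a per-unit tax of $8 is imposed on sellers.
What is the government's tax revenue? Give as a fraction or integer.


With tax on sellers, new supply: Qs' = 13 + 1(P - 8)
= 5 + 1P
New equilibrium quantity:
Q_new = 14
Tax revenue = tax * Q_new = 8 * 14 = 112

112


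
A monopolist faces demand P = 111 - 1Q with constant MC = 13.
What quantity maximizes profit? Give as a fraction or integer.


TR = P*Q = (111 - 1Q)Q = 111Q - 1Q^2
MR = dTR/dQ = 111 - 2Q
Set MR = MC:
111 - 2Q = 13
98 = 2Q
Q* = 98/2 = 49

49


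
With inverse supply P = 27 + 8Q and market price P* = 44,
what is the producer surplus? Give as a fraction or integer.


Minimum supply price (at Q=0): P_min = 27
Quantity supplied at P* = 44:
Q* = (44 - 27)/8 = 17/8
PS = (1/2) * Q* * (P* - P_min)
PS = (1/2) * 17/8 * (44 - 27)
PS = (1/2) * 17/8 * 17 = 289/16

289/16


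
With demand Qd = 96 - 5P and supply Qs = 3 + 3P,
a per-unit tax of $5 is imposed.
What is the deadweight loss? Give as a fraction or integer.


Pre-tax equilibrium quantity: Q* = 303/8
Post-tax equilibrium quantity: Q_tax = 57/2
Reduction in quantity: Q* - Q_tax = 75/8
DWL = (1/2) * tax * (Q* - Q_tax)
DWL = (1/2) * 5 * 75/8 = 375/16

375/16


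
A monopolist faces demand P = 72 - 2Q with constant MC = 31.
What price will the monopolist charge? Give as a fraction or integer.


MR = 72 - 4Q
Set MR = MC: 72 - 4Q = 31
Q* = 41/4
Substitute into demand:
P* = 72 - 2*41/4 = 103/2

103/2


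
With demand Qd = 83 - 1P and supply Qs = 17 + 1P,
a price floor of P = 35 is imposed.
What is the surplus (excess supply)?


At P = 35:
Qd = 83 - 1*35 = 48
Qs = 17 + 1*35 = 52
Surplus = Qs - Qd = 52 - 48 = 4

4


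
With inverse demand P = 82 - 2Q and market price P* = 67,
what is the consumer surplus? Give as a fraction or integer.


Maximum willingness to pay (at Q=0): P_max = 82
Quantity demanded at P* = 67:
Q* = (82 - 67)/2 = 15/2
CS = (1/2) * Q* * (P_max - P*)
CS = (1/2) * 15/2 * (82 - 67)
CS = (1/2) * 15/2 * 15 = 225/4

225/4


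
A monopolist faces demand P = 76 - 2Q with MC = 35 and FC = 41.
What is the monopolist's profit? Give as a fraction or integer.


MR = MC: 76 - 4Q = 35
Q* = 41/4
P* = 76 - 2*41/4 = 111/2
Profit = (P* - MC)*Q* - FC
= (111/2 - 35)*41/4 - 41
= 41/2*41/4 - 41
= 1681/8 - 41 = 1353/8

1353/8


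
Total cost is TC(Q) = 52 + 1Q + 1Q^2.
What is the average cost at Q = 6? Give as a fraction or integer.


TC(6) = 52 + 1*6 + 1*6^2
TC(6) = 52 + 6 + 36 = 94
AC = TC/Q = 94/6 = 47/3

47/3


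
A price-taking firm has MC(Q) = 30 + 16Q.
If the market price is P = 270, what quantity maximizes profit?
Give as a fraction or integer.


In perfect competition, profit is maximized where P = MC.
270 = 30 + 16Q
240 = 16Q
Q* = 240/16 = 15

15


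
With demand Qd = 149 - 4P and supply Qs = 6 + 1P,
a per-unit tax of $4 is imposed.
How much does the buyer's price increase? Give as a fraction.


With a per-unit tax, the buyer's price increase depends on relative slopes.
Supply slope: d = 1, Demand slope: b = 4
Buyer's price increase = d * tax / (b + d)
= 1 * 4 / (4 + 1)
= 4 / 5 = 4/5

4/5


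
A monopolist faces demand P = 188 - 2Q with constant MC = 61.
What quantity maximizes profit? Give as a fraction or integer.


TR = P*Q = (188 - 2Q)Q = 188Q - 2Q^2
MR = dTR/dQ = 188 - 4Q
Set MR = MC:
188 - 4Q = 61
127 = 4Q
Q* = 127/4 = 127/4

127/4


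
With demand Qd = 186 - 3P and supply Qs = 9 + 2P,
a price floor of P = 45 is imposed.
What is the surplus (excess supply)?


At P = 45:
Qd = 186 - 3*45 = 51
Qs = 9 + 2*45 = 99
Surplus = Qs - Qd = 99 - 51 = 48

48


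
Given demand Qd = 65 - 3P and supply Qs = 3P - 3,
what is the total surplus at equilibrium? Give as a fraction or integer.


Find equilibrium: 65 - 3P = 3P - 3
65 + 3 = 6P
P* = 68/6 = 34/3
Q* = 3*34/3 - 3 = 31
Inverse demand: P = 65/3 - Q/3, so P_max = 65/3
Inverse supply: P = 1 + Q/3, so P_min = 1
CS = (1/2) * 31 * (65/3 - 34/3) = 961/6
PS = (1/2) * 31 * (34/3 - 1) = 961/6
TS = CS + PS = 961/6 + 961/6 = 961/3

961/3


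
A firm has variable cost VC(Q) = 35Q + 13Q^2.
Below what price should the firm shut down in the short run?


AVC(Q) = VC(Q)/Q = 35 + 13Q
AVC is increasing in Q, so minimum AVC is at Q -> 0+.
Min AVC = 35
The firm should shut down if P < 35.

35


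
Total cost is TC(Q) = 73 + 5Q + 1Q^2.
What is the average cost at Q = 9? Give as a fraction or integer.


TC(9) = 73 + 5*9 + 1*9^2
TC(9) = 73 + 45 + 81 = 199
AC = TC/Q = 199/9 = 199/9

199/9


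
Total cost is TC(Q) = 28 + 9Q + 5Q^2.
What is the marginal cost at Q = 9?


MC = dTC/dQ = 9 + 2*5*Q
At Q = 9:
MC = 9 + 10*9
MC = 9 + 90 = 99

99


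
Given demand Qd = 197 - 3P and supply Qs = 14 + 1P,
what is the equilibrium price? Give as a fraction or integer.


At equilibrium, Qd = Qs.
197 - 3P = 14 + 1P
197 - 14 = 3P + 1P
183 = 4P
P* = 183/4 = 183/4

183/4


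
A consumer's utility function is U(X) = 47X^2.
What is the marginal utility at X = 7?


MU = dU/dX = 47*2*X^(2-1)
MU = 94*X^1
At X = 7:
MU = 94 * 7^1
MU = 94 * 7 = 658

658


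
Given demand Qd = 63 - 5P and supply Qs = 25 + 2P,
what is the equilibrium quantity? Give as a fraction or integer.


First find equilibrium price:
63 - 5P = 25 + 2P
P* = 38/7 = 38/7
Then substitute into demand:
Q* = 63 - 5 * 38/7 = 251/7

251/7


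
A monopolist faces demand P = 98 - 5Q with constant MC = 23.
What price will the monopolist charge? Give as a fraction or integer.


MR = 98 - 10Q
Set MR = MC: 98 - 10Q = 23
Q* = 15/2
Substitute into demand:
P* = 98 - 5*15/2 = 121/2

121/2


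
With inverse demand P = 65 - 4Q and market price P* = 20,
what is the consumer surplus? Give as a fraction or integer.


Maximum willingness to pay (at Q=0): P_max = 65
Quantity demanded at P* = 20:
Q* = (65 - 20)/4 = 45/4
CS = (1/2) * Q* * (P_max - P*)
CS = (1/2) * 45/4 * (65 - 20)
CS = (1/2) * 45/4 * 45 = 2025/8

2025/8


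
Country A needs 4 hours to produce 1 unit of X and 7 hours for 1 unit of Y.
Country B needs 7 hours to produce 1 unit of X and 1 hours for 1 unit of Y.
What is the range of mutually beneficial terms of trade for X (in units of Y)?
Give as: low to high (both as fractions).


Opportunity cost of X for Country A = hours_X / hours_Y = 4/7 = 4/7 units of Y
Opportunity cost of X for Country B = hours_X / hours_Y = 7/1 = 7 units of Y
Terms of trade must be between the two opportunity costs.
Range: 4/7 to 7

4/7 to 7


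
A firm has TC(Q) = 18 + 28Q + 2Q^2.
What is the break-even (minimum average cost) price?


AC(Q) = 18/Q + 28 + 2Q
To minimize: dAC/dQ = -18/Q^2 + 2 = 0
Q^2 = 18/2 = 9
Q* = 3
Min AC = 18/3 + 28 + 2*3
Min AC = 6 + 28 + 6 = 40

40


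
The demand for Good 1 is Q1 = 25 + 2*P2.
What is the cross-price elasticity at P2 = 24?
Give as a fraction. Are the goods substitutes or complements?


dQ1/dP2 = 2
At P2 = 24: Q1 = 25 + 2*24 = 73
Exy = (dQ1/dP2)(P2/Q1) = 2 * 24 / 73 = 48/73
Since Exy > 0, the goods are substitutes.

48/73 (substitutes)


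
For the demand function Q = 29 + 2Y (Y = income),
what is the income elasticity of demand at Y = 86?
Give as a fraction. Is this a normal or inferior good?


dQ/dY = 2
At Y = 86: Q = 29 + 2*86 = 201
Ey = (dQ/dY)(Y/Q) = 2 * 86 / 201 = 172/201
Since Ey > 0, this is a normal good.

172/201 (normal good)


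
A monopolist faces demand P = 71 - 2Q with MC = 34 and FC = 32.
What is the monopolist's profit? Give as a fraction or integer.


MR = MC: 71 - 4Q = 34
Q* = 37/4
P* = 71 - 2*37/4 = 105/2
Profit = (P* - MC)*Q* - FC
= (105/2 - 34)*37/4 - 32
= 37/2*37/4 - 32
= 1369/8 - 32 = 1113/8

1113/8


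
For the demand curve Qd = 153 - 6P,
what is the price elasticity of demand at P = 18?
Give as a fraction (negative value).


dQ/dP = -6
At P = 18: Q = 153 - 6*18 = 45
E = (dQ/dP)(P/Q) = (-6)(18/45) = -12/5

-12/5


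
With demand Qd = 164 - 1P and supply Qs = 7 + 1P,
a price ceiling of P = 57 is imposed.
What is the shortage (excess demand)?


At P = 57:
Qd = 164 - 1*57 = 107
Qs = 7 + 1*57 = 64
Shortage = Qd - Qs = 107 - 64 = 43

43


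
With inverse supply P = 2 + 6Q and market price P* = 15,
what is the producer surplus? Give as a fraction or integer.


Minimum supply price (at Q=0): P_min = 2
Quantity supplied at P* = 15:
Q* = (15 - 2)/6 = 13/6
PS = (1/2) * Q* * (P* - P_min)
PS = (1/2) * 13/6 * (15 - 2)
PS = (1/2) * 13/6 * 13 = 169/12

169/12


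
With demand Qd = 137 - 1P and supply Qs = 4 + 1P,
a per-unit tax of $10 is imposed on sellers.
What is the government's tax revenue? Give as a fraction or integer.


With tax on sellers, new supply: Qs' = 4 + 1(P - 10)
= 1P - 6
New equilibrium quantity:
Q_new = 131/2
Tax revenue = tax * Q_new = 10 * 131/2 = 655

655


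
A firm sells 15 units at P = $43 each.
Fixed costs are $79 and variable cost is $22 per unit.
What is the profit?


Total Revenue = P * Q = 43 * 15 = $645
Total Cost = FC + VC*Q = 79 + 22*15 = $409
Profit = TR - TC = 645 - 409 = $236

$236


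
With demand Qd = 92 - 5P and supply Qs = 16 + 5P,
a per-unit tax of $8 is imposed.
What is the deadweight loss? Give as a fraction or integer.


Pre-tax equilibrium quantity: Q* = 54
Post-tax equilibrium quantity: Q_tax = 34
Reduction in quantity: Q* - Q_tax = 20
DWL = (1/2) * tax * (Q* - Q_tax)
DWL = (1/2) * 8 * 20 = 80

80


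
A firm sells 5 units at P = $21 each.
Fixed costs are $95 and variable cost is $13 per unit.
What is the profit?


Total Revenue = P * Q = 21 * 5 = $105
Total Cost = FC + VC*Q = 95 + 13*5 = $160
Profit = TR - TC = 105 - 160 = $-55

$-55


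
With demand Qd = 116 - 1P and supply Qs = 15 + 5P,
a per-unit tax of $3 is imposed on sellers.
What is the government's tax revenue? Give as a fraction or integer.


With tax on sellers, new supply: Qs' = 15 + 5(P - 3)
= 0 + 5P
New equilibrium quantity:
Q_new = 290/3
Tax revenue = tax * Q_new = 3 * 290/3 = 290

290


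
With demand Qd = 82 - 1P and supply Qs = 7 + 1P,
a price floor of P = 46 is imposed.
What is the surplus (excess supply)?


At P = 46:
Qd = 82 - 1*46 = 36
Qs = 7 + 1*46 = 53
Surplus = Qs - Qd = 53 - 36 = 17

17


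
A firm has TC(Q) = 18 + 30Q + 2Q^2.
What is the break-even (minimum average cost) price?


AC(Q) = 18/Q + 30 + 2Q
To minimize: dAC/dQ = -18/Q^2 + 2 = 0
Q^2 = 18/2 = 9
Q* = 3
Min AC = 18/3 + 30 + 2*3
Min AC = 6 + 30 + 6 = 42

42


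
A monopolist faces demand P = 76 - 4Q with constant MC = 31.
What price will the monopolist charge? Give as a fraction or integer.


MR = 76 - 8Q
Set MR = MC: 76 - 8Q = 31
Q* = 45/8
Substitute into demand:
P* = 76 - 4*45/8 = 107/2

107/2


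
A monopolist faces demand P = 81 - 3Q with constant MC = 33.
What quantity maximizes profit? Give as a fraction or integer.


TR = P*Q = (81 - 3Q)Q = 81Q - 3Q^2
MR = dTR/dQ = 81 - 6Q
Set MR = MC:
81 - 6Q = 33
48 = 6Q
Q* = 48/6 = 8

8


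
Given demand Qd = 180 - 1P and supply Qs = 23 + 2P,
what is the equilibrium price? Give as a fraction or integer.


At equilibrium, Qd = Qs.
180 - 1P = 23 + 2P
180 - 23 = 1P + 2P
157 = 3P
P* = 157/3 = 157/3

157/3


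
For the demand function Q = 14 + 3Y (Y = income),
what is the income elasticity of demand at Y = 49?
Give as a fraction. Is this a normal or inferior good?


dQ/dY = 3
At Y = 49: Q = 14 + 3*49 = 161
Ey = (dQ/dY)(Y/Q) = 3 * 49 / 161 = 21/23
Since Ey > 0, this is a normal good.

21/23 (normal good)


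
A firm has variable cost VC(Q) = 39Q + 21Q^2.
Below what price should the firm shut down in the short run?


AVC(Q) = VC(Q)/Q = 39 + 21Q
AVC is increasing in Q, so minimum AVC is at Q -> 0+.
Min AVC = 39
The firm should shut down if P < 39.

39


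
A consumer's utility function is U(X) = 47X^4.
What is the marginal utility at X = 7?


MU = dU/dX = 47*4*X^(4-1)
MU = 188*X^3
At X = 7:
MU = 188 * 7^3
MU = 188 * 343 = 64484

64484


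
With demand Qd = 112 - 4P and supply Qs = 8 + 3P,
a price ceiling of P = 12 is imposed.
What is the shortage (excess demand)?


At P = 12:
Qd = 112 - 4*12 = 64
Qs = 8 + 3*12 = 44
Shortage = Qd - Qs = 64 - 44 = 20

20


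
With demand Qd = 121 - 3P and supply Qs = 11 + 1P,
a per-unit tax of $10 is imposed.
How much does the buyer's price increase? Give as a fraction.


With a per-unit tax, the buyer's price increase depends on relative slopes.
Supply slope: d = 1, Demand slope: b = 3
Buyer's price increase = d * tax / (b + d)
= 1 * 10 / (3 + 1)
= 10 / 4 = 5/2

5/2


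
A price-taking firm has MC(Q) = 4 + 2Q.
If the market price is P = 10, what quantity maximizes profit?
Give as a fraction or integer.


In perfect competition, profit is maximized where P = MC.
10 = 4 + 2Q
6 = 2Q
Q* = 6/2 = 3

3


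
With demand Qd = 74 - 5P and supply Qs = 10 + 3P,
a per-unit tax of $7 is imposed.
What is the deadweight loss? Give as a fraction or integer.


Pre-tax equilibrium quantity: Q* = 34
Post-tax equilibrium quantity: Q_tax = 167/8
Reduction in quantity: Q* - Q_tax = 105/8
DWL = (1/2) * tax * (Q* - Q_tax)
DWL = (1/2) * 7 * 105/8 = 735/16

735/16


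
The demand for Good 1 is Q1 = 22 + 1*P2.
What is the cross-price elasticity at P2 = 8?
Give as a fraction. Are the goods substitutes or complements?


dQ1/dP2 = 1
At P2 = 8: Q1 = 22 + 1*8 = 30
Exy = (dQ1/dP2)(P2/Q1) = 1 * 8 / 30 = 4/15
Since Exy > 0, the goods are substitutes.

4/15 (substitutes)


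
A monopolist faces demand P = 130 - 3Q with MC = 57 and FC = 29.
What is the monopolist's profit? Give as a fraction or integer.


MR = MC: 130 - 6Q = 57
Q* = 73/6
P* = 130 - 3*73/6 = 187/2
Profit = (P* - MC)*Q* - FC
= (187/2 - 57)*73/6 - 29
= 73/2*73/6 - 29
= 5329/12 - 29 = 4981/12

4981/12


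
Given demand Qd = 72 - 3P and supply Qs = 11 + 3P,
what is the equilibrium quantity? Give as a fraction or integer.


First find equilibrium price:
72 - 3P = 11 + 3P
P* = 61/6 = 61/6
Then substitute into demand:
Q* = 72 - 3 * 61/6 = 83/2

83/2


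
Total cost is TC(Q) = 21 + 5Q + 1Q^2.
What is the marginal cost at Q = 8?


MC = dTC/dQ = 5 + 2*1*Q
At Q = 8:
MC = 5 + 2*8
MC = 5 + 16 = 21

21


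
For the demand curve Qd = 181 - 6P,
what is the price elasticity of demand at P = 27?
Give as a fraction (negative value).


dQ/dP = -6
At P = 27: Q = 181 - 6*27 = 19
E = (dQ/dP)(P/Q) = (-6)(27/19) = -162/19

-162/19


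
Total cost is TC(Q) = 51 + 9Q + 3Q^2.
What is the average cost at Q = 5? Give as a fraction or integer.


TC(5) = 51 + 9*5 + 3*5^2
TC(5) = 51 + 45 + 75 = 171
AC = TC/Q = 171/5 = 171/5

171/5


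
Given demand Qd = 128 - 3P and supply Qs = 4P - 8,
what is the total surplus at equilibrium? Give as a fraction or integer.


Find equilibrium: 128 - 3P = 4P - 8
128 + 8 = 7P
P* = 136/7 = 136/7
Q* = 4*136/7 - 8 = 488/7
Inverse demand: P = 128/3 - Q/3, so P_max = 128/3
Inverse supply: P = 2 + Q/4, so P_min = 2
CS = (1/2) * 488/7 * (128/3 - 136/7) = 119072/147
PS = (1/2) * 488/7 * (136/7 - 2) = 29768/49
TS = CS + PS = 119072/147 + 29768/49 = 29768/21

29768/21


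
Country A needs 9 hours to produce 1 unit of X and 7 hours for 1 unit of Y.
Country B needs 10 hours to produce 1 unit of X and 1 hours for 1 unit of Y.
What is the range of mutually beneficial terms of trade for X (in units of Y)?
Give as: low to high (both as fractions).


Opportunity cost of X for Country A = hours_X / hours_Y = 9/7 = 9/7 units of Y
Opportunity cost of X for Country B = hours_X / hours_Y = 10/1 = 10 units of Y
Terms of trade must be between the two opportunity costs.
Range: 9/7 to 10

9/7 to 10


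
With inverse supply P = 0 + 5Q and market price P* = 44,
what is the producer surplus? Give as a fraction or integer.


Minimum supply price (at Q=0): P_min = 0
Quantity supplied at P* = 44:
Q* = (44 - 0)/5 = 44/5
PS = (1/2) * Q* * (P* - P_min)
PS = (1/2) * 44/5 * (44 - 0)
PS = (1/2) * 44/5 * 44 = 968/5

968/5


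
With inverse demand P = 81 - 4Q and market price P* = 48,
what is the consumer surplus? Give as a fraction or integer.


Maximum willingness to pay (at Q=0): P_max = 81
Quantity demanded at P* = 48:
Q* = (81 - 48)/4 = 33/4
CS = (1/2) * Q* * (P_max - P*)
CS = (1/2) * 33/4 * (81 - 48)
CS = (1/2) * 33/4 * 33 = 1089/8

1089/8
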